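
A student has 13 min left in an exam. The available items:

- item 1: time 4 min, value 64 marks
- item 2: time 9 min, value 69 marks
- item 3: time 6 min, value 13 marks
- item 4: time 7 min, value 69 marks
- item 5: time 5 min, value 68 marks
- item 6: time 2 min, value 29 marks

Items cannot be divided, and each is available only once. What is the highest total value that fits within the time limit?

162 marks

This is a 0/1 knapsack; check combinations near the capacity.
- item 1+item 4+item 6: time 4+7+2=13, value 64+69+29=162
- item 1+item 5+item 6: time 4+5+2=11, value 64+68+29=161
- item 4+item 5: time 7+5=12, value 69+68=137
- item 1+item 4: time 4+7=11, value 64+69=133
Best: 162 marks.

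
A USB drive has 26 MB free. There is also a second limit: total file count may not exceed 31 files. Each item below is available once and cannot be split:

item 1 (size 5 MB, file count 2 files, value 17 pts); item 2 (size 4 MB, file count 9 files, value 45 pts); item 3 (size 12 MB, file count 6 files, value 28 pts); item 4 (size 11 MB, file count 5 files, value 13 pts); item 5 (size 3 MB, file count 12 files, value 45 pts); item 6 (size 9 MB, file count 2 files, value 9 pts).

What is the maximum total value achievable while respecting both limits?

135 pts

Feasible sets respecting both limits:
- item 1+item 2+item 3+item 5: size 24, file count 29, value 135
- item 1+item 2+item 4+item 5: size 23, file count 28, value 120
- item 2+item 3+item 5: size 19, file count 27, value 118
Best: 135 pts.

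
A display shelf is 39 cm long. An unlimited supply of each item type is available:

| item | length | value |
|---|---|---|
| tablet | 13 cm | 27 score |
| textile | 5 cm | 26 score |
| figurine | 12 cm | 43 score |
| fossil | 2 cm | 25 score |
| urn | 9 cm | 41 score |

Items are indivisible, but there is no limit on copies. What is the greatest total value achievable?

Best value-per-unit is fossil at 25/2, and filling with it alone uses length 19×2=38. No mix of the others beats 19×25 = 475.

475 score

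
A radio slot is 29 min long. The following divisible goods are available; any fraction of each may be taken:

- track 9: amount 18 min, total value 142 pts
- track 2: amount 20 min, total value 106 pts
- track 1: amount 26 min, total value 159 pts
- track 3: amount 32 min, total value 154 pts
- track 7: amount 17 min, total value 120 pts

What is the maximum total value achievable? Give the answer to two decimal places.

219.65

Take in order of value per unit:
- track 9 (142/18 per unit): all 18 → value 142, running total 142.00
- track 7 (120/17 per unit): 11 of 17 → value 11×120/17 = 77.6471, running total 219.65
Total 219.65.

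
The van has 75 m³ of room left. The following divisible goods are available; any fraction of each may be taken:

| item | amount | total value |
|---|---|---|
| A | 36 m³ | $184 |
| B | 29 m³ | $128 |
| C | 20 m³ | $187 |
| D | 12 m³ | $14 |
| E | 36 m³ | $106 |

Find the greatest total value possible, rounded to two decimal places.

Take in order of value per unit:
- C (187/20 per unit): all 20 → value 187, running total 187.00
- A (184/36 per unit): all 36 → value 184, running total 371.00
- B (128/29 per unit): 19 of 29 → value 19×128/29 = 83.8621, running total 454.86
Total 454.86.

454.86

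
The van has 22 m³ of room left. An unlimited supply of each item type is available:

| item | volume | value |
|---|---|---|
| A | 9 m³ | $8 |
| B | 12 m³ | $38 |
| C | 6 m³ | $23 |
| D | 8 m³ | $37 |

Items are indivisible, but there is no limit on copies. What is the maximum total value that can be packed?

$97

Best value-per-unit is D at 37/8; filling with it alone gives 2×37 = 74.
Optimal mix: 1×C + 2×D → volume 22, value 97.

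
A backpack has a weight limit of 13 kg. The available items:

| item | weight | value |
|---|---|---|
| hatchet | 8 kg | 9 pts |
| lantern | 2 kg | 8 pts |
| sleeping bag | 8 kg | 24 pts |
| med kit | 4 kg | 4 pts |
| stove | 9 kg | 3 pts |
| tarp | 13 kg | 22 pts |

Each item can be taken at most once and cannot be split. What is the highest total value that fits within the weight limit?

Check high-value combinations within 13 kg:
- lantern+sleeping bag: weight 2+8=10, value 8+24=32
- sleeping bag+med kit: weight 8+4=12, value 24+4=28
- sleeping bag: weight 8, value 24
Best: 32 pts.

32 pts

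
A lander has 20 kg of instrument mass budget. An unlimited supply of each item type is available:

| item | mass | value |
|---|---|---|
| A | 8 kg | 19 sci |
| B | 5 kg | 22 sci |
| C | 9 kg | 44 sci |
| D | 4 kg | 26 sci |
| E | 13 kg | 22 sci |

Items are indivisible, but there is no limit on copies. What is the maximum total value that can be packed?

Best value-per-unit is D at 26/4, and filling with it alone uses mass 5×4=20. No mix of the others beats 5×26 = 130.

130 sci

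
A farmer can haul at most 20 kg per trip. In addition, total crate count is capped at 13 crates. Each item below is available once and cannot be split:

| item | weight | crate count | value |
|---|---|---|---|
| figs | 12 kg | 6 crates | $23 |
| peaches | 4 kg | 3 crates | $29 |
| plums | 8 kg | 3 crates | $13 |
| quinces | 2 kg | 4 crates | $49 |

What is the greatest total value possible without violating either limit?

$101

Feasible sets respecting both limits:
- figs+peaches+quinces: weight 18, crate count 13, value 101
- peaches+plums+quinces: weight 14, crate count 10, value 91
- peaches+quinces: weight 6, crate count 7, value 78
- figs+quinces: weight 14, crate count 10, value 72
Best: $101.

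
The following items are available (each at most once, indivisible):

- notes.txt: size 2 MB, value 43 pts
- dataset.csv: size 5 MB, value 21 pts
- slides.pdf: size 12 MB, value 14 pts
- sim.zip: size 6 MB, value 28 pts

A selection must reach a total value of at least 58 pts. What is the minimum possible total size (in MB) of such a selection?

Subsets with value ≥ 58, sorted by total size:
- notes.txt+dataset.csv: size 7, value 64
- notes.txt+sim.zip: size 8, value 71
Minimum size: 7 MB.

7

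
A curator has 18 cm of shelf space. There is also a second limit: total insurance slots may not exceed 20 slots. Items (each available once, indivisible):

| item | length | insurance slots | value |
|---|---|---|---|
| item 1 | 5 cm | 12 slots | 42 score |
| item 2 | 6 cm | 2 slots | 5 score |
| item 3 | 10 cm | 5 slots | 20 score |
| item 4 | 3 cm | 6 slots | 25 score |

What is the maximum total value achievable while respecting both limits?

Feasible sets respecting both limits:
- item 1+item 2+item 4: length 14, insurance slots 20, value 72
- item 1+item 4: length 8, insurance slots 18, value 67
- item 1+item 3: length 15, insurance slots 17, value 62
Best: 72 score.

72 score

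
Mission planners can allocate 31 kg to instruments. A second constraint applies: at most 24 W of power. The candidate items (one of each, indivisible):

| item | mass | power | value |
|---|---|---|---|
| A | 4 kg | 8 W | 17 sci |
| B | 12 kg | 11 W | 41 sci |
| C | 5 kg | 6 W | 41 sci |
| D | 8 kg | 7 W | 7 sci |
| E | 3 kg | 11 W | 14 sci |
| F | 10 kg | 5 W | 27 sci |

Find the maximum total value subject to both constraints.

109 sci

Feasible sets respecting both limits:
- B+C+F: mass 27, power 22, value 109
- B+C+D: mass 25, power 24, value 89
- A+B+F: mass 26, power 24, value 85
- A+C+F: mass 19, power 19, value 85
Best: 109 sci.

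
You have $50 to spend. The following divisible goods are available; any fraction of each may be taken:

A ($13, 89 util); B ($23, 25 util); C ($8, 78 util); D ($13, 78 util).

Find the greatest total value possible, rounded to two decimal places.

Take in order of value per unit:
- C (78/8 per unit): all 8 → value 78, running total 78.00
- A (89/13 per unit): all 13 → value 89, running total 167.00
- D (78/13 per unit): all 13 → value 78, running total 245.00
- B (25/23 per unit): 16 of 23 → value 16×25/23 = 17.3913, running total 262.39
Total 262.39.

262.39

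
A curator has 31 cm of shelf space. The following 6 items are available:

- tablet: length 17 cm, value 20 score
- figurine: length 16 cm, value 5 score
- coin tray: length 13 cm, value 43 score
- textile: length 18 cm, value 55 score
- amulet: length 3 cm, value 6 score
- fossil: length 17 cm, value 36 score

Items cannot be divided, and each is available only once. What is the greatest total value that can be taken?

98 score

Check high-value combinations within 31 cm:
- coin tray+textile: length 13+18=31, value 43+55=98
- coin tray+fossil: length 13+17=30, value 43+36=79
- tablet+coin tray: length 17+13=30, value 20+43=63
Best: 98 score.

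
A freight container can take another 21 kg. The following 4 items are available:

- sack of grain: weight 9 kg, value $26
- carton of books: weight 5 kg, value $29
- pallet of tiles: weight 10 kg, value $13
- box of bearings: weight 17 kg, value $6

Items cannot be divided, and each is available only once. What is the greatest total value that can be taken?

$55

Check high-value combinations within 21 kg:
- sack of grain+carton of books: weight 9+5=14, value 26+29=55
- carton of books+pallet of tiles: weight 5+10=15, value 29+13=42
- sack of grain+pallet of tiles: weight 9+10=19, value 26+13=39
- carton of books: weight 5, value 29
Best: $55.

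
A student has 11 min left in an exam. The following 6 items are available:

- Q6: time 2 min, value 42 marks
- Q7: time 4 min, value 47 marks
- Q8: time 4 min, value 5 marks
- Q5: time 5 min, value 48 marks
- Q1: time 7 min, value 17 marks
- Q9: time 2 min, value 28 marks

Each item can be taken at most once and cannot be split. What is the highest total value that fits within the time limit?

Check high-value combinations within 11 min:
- Q6+Q7+Q5: time 2+4+5=11, value 42+47+48=137
- Q7+Q5+Q9: time 4+5+2=11, value 47+48+28=123
- Q6+Q5+Q9: time 2+5+2=9, value 42+48+28=118
- Q6+Q7+Q9: time 2+4+2=8, value 42+47+28=117
- Q7+Q5: time 4+5=9, value 47+48=95
Best: 137 marks.

137 marks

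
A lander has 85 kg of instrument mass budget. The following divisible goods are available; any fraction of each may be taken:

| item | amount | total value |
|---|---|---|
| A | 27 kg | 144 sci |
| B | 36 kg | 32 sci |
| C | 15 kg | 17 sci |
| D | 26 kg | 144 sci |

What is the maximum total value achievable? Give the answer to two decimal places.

Take in order of value per unit:
- D (144/26 per unit): all 26 → value 144, running total 144.00
- A (144/27 per unit): all 27 → value 144, running total 288.00
- C (17/15 per unit): all 15 → value 17, running total 305.00
- B (32/36 per unit): 17 of 36 → value 17×32/36 = 15.1111, running total 320.11
Total 320.11.

320.11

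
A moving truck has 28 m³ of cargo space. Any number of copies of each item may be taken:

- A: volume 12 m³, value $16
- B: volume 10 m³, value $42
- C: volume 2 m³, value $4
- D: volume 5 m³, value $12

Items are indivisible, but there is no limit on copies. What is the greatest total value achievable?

Best value-per-unit is B at 42/10; filling with it alone gives 2×42 = 84.
Optimal mix: 2×B + 4×C → volume 28, value 100.

$100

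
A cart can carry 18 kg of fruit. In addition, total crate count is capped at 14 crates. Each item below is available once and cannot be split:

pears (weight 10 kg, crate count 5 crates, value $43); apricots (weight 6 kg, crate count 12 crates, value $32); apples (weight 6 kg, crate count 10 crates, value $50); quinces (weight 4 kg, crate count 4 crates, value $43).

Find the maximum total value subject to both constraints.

Feasible sets respecting both limits:
- apples+quinces: weight 10, crate count 14, value 93
- pears+quinces: weight 14, crate count 9, value 86
- apples: weight 6, crate count 10, value 50
- pears: weight 10, crate count 5, value 43
Best: $93.

$93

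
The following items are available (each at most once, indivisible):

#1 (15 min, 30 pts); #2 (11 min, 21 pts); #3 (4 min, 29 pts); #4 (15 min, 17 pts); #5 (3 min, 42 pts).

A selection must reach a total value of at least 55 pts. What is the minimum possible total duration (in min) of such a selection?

7

Subsets with value ≥ 55, sorted by total duration:
- #3+#5: duration 7, value 71
- #2+#5: duration 14, value 63
- #2+#3+#5: duration 18, value 92
Minimum duration: 7 min.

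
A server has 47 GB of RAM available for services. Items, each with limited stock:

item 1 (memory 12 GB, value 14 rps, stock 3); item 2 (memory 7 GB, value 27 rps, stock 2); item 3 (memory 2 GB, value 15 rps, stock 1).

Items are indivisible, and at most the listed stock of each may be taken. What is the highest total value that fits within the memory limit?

97 rps

Best selections within memory 47 and stock limits:
- 2×item 1 + 2×item 2 + 1×item 3: memory 40, value 97
- 3×item 1 + 1×item 2 + 1×item 3: memory 45, value 84
- 1×item 1 + 2×item 2 + 1×item 3: memory 28, value 83
Best: 97 rps.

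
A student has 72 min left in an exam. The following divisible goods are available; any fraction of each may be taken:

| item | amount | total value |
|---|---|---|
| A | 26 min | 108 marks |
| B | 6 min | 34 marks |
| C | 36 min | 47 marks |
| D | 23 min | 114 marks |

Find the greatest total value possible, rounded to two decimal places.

Take in order of value per unit:
- B (34/6 per unit): all 6 → value 34, running total 34.00
- D (114/23 per unit): all 23 → value 114, running total 148.00
- A (108/26 per unit): all 26 → value 108, running total 256.00
- C (47/36 per unit): 17 of 36 → value 17×47/36 = 22.1944, running total 278.19
Total 278.19.

278.19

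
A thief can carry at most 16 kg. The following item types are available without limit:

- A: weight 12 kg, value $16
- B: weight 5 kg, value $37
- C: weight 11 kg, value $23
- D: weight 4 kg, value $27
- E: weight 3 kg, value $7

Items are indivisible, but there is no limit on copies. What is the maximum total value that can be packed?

Best value-per-unit is B at 37/5, and filling with it alone uses weight 3×5=15. No mix of the others beats 3×37 = 111.

$111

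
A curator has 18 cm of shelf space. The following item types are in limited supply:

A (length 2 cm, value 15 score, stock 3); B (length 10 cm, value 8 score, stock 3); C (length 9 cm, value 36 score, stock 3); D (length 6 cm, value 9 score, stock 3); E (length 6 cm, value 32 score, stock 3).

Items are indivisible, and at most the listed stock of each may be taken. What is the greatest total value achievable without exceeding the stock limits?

Top feasible selections:
- 3×A + 2×E: length 18, value 109
- 3×E: length 18, value 96
- 2×A + 2×E: length 16, value 94
- 3×A + 1×D + 1×E: length 18, value 86
Best: 109 score.

109 score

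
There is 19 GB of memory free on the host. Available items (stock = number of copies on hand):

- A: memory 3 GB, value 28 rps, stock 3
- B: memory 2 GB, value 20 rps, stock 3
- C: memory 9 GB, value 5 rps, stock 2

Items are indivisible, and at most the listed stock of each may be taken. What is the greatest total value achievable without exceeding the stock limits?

Top feasible selections:
- 3×A + 3×B: memory 15, value 144
- 3×A + 2×B: memory 13, value 124
- 2×A + 3×B: memory 12, value 116
Best: 144 rps.

144 rps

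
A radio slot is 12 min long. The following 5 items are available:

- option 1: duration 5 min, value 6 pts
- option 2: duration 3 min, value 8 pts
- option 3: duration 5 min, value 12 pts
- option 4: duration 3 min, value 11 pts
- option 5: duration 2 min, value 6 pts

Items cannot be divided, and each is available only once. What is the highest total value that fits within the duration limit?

Check high-value combinations within 12 min:
- option 2+option 3+option 4: duration 3+5+3=11, value 8+12+11=31
- option 3+option 4+option 5: duration 5+3+2=10, value 12+11+6=29
- option 2+option 3+option 5: duration 3+5+2=10, value 8+12+6=26
- option 2+option 4+option 5: duration 3+3+2=8, value 8+11+6=25
- option 1+option 2+option 4: duration 5+3+3=11, value 6+8+11=25
Best: 31 pts.

31 pts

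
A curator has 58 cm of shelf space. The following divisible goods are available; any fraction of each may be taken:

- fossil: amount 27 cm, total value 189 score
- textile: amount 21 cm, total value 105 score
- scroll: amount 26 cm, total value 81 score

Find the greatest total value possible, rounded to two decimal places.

Take in order of value per unit:
- fossil (189/27 per unit): all 27 → value 189, running total 189.00
- textile (105/21 per unit): all 21 → value 105, running total 294.00
- scroll (81/26 per unit): 10 of 26 → value 10×81/26 = 31.1538, running total 325.15
Total 325.15.

325.15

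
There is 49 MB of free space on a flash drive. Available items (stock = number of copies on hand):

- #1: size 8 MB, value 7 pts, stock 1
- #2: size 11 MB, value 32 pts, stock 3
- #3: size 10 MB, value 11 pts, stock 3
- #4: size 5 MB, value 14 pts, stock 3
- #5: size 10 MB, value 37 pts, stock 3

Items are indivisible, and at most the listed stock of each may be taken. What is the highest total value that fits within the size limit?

Best selections within size 49 and stock limits:
- 1×#2 + 1×#4 + 3×#5: size 46, value 157
- 3×#4 + 3×#5: size 45, value 153
Best: 157 pts.

157 pts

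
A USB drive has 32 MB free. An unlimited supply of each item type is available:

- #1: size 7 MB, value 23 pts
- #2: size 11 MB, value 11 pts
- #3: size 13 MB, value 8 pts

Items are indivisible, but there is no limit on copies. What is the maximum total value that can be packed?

92 pts

Best value-per-unit is #1 at 23/7, and filling with it alone uses size 4×7=28. No mix of the others beats 4×23 = 92.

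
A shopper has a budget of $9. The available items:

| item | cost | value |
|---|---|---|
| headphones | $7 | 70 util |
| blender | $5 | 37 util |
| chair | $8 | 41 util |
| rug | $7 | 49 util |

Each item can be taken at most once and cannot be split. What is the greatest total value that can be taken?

70 util

Check high-value combinations within $9:
- headphones: cost 7, value 70
- rug: cost 7, value 49
- chair: cost 8, value 41
- blender: cost 5, value 37
Best: 70 util.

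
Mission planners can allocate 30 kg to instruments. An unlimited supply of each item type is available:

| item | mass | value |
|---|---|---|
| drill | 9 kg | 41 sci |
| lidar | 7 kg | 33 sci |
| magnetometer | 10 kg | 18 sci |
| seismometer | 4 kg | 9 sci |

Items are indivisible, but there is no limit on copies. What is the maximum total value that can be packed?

Best value-per-unit is lidar at 33/7; filling with it alone gives 4×33 = 132.
Optimal mix: 1×drill + 3×lidar → mass 30, value 140.

140 sci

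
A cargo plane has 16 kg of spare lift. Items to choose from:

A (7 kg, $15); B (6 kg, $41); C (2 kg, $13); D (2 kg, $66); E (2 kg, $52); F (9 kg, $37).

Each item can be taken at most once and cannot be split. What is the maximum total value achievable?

$172

Check high-value combinations within 16 kg:
- B+C+D+E: weight 6+2+2+2=12, value 41+13+66+52=172
- C+D+E+F: weight 2+2+2+9=15, value 13+66+52+37=168
- B+D+E: weight 6+2+2=10, value 41+66+52=159
- D+E+F: weight 2+2+9=13, value 66+52+37=155
- A+C+D+E: weight 7+2+2+2=13, value 15+13+66+52=146
Best: $172.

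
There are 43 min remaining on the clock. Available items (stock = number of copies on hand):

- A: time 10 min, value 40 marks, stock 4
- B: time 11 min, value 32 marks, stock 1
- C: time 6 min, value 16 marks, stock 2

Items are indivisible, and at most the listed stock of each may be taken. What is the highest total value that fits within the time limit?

160 marks

Best selections within time 43 and stock limits:
- 4×A: time 40, value 160
- 3×A + 1×B: time 41, value 152
- 3×A + 2×C: time 42, value 152
- 2×A + 1×B + 2×C: time 43, value 144
Best: 160 marks.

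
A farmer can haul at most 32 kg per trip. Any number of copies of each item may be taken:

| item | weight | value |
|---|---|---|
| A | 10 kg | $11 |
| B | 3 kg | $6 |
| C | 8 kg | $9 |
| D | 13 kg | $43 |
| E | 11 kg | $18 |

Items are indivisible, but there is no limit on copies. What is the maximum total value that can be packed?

$98

Best value-per-unit is D at 43/13; filling with it alone gives 2×43 = 86.
Optimal mix: 2×B + 2×D → weight 32, value 98.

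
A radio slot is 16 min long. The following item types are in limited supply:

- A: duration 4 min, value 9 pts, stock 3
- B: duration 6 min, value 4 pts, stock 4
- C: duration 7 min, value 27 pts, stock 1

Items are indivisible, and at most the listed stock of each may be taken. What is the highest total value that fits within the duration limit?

Top feasible selections:
- 2×A + 1×C: duration 15, value 45
- 1×A + 1×C: duration 11, value 36
Best: 45 pts.

45 pts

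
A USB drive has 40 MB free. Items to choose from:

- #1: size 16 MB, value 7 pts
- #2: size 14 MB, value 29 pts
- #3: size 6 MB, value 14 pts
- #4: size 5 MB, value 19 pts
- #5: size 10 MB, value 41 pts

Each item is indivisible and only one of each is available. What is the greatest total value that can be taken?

Check high-value combinations within 40 MB:
- #2+#3+#4+#5: size 14+6+5+10=35, value 29+14+19+41=103
- #2+#4+#5: size 14+5+10=29, value 29+19+41=89
- #2+#3+#5: size 14+6+10=30, value 29+14+41=84
Best: 103 pts.

103 pts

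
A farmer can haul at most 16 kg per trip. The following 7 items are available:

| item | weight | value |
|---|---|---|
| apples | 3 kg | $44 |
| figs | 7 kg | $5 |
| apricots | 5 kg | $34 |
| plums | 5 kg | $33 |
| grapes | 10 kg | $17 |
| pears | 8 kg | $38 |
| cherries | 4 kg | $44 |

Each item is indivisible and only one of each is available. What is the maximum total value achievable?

Check high-value combinations within 16 kg:
- apples+pears+cherries: weight 3+8+4=15, value 44+38+44=126
- apples+apricots+cherries: weight 3+5+4=12, value 44+34+44=122
- apples+plums+cherries: weight 3+5+4=12, value 44+33+44=121
- apples+apricots+pears: weight 3+5+8=16, value 44+34+38=116
- apples+plums+pears: weight 3+5+8=16, value 44+33+38=115
Best: $126.

$126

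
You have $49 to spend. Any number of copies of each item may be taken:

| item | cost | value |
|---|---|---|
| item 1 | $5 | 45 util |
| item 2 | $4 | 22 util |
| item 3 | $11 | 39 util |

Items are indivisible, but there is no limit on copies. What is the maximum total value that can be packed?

Best value-per-unit is item 1 at 45/5; filling with it alone gives 9×45 = 405.
Optimal mix: 9×item 1 + 1×item 2 → cost 49, value 427.

427 util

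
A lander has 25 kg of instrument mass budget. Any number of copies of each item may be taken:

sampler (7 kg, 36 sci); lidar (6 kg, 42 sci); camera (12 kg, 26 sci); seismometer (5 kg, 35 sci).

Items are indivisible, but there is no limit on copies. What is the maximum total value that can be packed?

Best value-per-unit is lidar at 42/6; filling with it alone gives 4×42 = 168.
Optimal mix: 5×seismometer → mass 25, value 175.

175 sci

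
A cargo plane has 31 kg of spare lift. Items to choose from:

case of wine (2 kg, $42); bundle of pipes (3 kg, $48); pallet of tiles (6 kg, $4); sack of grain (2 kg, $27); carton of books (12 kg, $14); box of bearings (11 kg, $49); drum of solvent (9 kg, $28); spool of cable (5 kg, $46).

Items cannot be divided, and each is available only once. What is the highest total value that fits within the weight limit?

$216

Check high-value combinations within 31 kg:
- case of wine+bundle of pipes+pallet of tiles+sack of grain+box of bearings+spool of cable: weight 2+3+6+2+11+5=29, value 42+48+4+27+49+46=216
- case of wine+bundle of pipes+box of bearings+drum of solvent+spool of cable: weight 2+3+11+9+5=30, value 42+48+49+28+46=213
- case of wine+bundle of pipes+sack of grain+box of bearings+spool of cable: weight 2+3+2+11+5=23, value 42+48+27+49+46=212
Best: $216.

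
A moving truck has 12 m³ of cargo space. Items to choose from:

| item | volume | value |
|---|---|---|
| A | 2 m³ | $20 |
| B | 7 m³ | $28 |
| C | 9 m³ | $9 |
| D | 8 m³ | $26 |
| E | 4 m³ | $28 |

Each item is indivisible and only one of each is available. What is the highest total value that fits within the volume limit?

$56

Check high-value combinations within 12 m³:
- B+E: volume 7+4=11, value 28+28=56
- D+E: volume 8+4=12, value 26+28=54
- A+E: volume 2+4=6, value 20+28=48
Best: $56.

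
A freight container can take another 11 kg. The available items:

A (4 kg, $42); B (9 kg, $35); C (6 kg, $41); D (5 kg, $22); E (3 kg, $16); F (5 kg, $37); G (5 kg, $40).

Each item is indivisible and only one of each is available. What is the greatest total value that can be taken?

$83

Check high-value combinations within 11 kg:
- A+C: weight 4+6=10, value 42+41=83
- A+G: weight 4+5=9, value 42+40=82
- C+G: weight 6+5=11, value 41+40=81
- A+F: weight 4+5=9, value 42+37=79
Best: $83.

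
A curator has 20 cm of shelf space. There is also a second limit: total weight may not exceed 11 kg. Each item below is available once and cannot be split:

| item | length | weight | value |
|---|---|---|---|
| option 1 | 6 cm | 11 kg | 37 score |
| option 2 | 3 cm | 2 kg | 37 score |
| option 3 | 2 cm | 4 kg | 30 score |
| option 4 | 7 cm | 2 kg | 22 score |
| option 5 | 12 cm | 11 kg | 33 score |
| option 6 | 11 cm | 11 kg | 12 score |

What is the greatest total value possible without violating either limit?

89 score

Feasible sets respecting both limits:
- option 2+option 3+option 4: length 12, weight 8, value 89
- option 2+option 3: length 5, weight 6, value 67
- option 2+option 4: length 10, weight 4, value 59
- option 3+option 4: length 9, weight 6, value 52
Best: 89 score.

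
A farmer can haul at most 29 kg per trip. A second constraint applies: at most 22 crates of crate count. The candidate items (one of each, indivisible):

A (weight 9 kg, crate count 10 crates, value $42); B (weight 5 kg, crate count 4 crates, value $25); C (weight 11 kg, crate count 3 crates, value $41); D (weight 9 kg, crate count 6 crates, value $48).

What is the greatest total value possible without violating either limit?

Feasible sets respecting both limits:
- A+C+D: weight 29, crate count 19, value 131
- A+B+D: weight 23, crate count 20, value 115
- B+C+D: weight 25, crate count 13, value 114
- A+B+C: weight 25, crate count 17, value 108
Best: $131.

$131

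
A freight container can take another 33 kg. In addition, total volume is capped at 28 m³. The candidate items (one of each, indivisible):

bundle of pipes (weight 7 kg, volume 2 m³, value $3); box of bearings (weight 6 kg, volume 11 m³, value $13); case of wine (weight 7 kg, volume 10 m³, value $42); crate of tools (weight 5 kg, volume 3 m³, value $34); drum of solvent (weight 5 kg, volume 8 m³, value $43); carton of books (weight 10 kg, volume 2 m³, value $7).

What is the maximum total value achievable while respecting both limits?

Feasible sets respecting both limits:
- case of wine+crate of tools+drum of solvent+carton of books: weight 27, volume 23, value 126
- bundle of pipes+case of wine+crate of tools+drum of solvent: weight 24, volume 23, value 122
- case of wine+crate of tools+drum of solvent: weight 17, volume 21, value 119
- bundle of pipes+box of bearings+crate of tools+drum of solvent+carton of books: weight 33, volume 26, value 100
Best: $126.

$126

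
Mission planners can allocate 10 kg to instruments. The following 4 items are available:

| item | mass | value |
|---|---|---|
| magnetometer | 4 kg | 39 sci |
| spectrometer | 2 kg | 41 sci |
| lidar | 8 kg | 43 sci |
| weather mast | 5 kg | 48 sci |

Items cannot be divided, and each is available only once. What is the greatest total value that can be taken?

89 sci

This is a 0/1 knapsack; check combinations near the capacity.
- spectrometer+weather mast: mass 2+5=7, value 41+48=89
- magnetometer+weather mast: mass 4+5=9, value 39+48=87
- spectrometer+lidar: mass 2+8=10, value 41+43=84
- magnetometer+spectrometer: mass 4+2=6, value 39+41=80
- weather mast: mass 5, value 48
Best: 89 sci.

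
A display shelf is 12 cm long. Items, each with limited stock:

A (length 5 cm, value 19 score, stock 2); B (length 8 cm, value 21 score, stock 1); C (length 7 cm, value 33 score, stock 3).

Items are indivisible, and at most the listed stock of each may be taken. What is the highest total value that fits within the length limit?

Best selections within length 12 and stock limits:
- 1×A + 1×C: length 12, value 52
- 2×A: length 10, value 38
- 1×C: length 7, value 33
Best: 52 score.

52 score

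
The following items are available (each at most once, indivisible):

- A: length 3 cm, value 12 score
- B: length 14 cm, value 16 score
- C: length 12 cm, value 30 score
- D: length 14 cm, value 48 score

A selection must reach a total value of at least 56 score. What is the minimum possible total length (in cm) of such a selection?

Subsets with value ≥ 56, sorted by total length:
- A+D: length 17, value 60
- C+D: length 26, value 78
Minimum length: 17 cm.

17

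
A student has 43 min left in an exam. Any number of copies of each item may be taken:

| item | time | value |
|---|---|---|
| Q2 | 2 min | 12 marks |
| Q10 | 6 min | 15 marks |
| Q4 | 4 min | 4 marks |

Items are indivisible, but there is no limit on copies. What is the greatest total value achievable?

Best value-per-unit is Q2 at 12/2, and filling with it alone uses time 21×2=42. No mix of the others beats 21×12 = 252.

252 marks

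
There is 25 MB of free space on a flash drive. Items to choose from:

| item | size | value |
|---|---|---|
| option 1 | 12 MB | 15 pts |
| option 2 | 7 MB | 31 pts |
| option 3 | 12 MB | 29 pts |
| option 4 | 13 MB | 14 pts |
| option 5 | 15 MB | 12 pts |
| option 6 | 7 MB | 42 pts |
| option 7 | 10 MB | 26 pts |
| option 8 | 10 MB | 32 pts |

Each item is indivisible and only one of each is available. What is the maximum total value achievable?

Check high-value combinations within 25 MB:
- option 2+option 6+option 8: size 7+7+10=24, value 31+42+32=105
- option 2+option 6+option 7: size 7+7+10=24, value 31+42+26=99
- option 6+option 8: size 7+10=17, value 42+32=74
Best: 105 pts.

105 pts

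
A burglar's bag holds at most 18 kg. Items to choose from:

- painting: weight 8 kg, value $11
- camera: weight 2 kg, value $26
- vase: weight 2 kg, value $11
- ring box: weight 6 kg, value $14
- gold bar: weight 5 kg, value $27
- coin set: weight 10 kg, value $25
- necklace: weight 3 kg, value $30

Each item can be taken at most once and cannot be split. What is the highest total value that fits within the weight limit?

Check high-value combinations within 18 kg:
- camera+vase+ring box+gold bar+necklace: weight 2+2+6+5+3=18, value 26+11+14+27+30=108
- camera+ring box+gold bar+necklace: weight 2+6+5+3=16, value 26+14+27+30=97
- camera+vase+gold bar+necklace: weight 2+2+5+3=12, value 26+11+27+30=94
- painting+camera+gold bar+necklace: weight 8+2+5+3=18, value 11+26+27+30=94
Best: $108.

$108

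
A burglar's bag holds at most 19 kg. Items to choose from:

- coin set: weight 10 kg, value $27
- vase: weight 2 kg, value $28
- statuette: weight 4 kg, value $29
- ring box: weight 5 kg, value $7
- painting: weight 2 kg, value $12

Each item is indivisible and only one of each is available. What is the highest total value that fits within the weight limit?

Check high-value combinations within 19 kg:
- coin set+vase+statuette+painting: weight 10+2+4+2=18, value 27+28+29+12=96
- coin set+vase+statuette: weight 10+2+4=16, value 27+28+29=84
- vase+statuette+ring box+painting: weight 2+4+5+2=13, value 28+29+7+12=76
- coin set+vase+ring box+painting: weight 10+2+5+2=19, value 27+28+7+12=74
- vase+statuette+painting: weight 2+4+2=8, value 28+29+12=69
Best: $96.

$96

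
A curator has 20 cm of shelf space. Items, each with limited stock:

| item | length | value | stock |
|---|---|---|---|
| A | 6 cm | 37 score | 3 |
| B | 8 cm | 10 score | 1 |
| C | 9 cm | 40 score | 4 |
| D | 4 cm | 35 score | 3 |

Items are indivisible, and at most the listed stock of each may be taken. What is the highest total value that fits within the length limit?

144 score

Best selections within length 20 and stock limits:
- 2×A + 2×D: length 20, value 144
- 1×A + 3×D: length 18, value 142
- 1×B + 3×D: length 20, value 115
Best: 144 score.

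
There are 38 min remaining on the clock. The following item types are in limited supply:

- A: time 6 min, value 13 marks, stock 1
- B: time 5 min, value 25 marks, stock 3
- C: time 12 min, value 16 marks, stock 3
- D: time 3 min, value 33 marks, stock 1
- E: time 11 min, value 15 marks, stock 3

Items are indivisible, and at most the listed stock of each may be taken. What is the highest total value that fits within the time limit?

Best selections within time 38 and stock limits:
- 1×A + 3×B + 1×C + 1×D: time 36, value 137
- 1×A + 3×B + 1×D + 1×E: time 35, value 136
- 3×B + 1×C + 1×D: time 30, value 124
- 3×B + 1×D + 1×E: time 29, value 123
Best: 137 marks.

137 marks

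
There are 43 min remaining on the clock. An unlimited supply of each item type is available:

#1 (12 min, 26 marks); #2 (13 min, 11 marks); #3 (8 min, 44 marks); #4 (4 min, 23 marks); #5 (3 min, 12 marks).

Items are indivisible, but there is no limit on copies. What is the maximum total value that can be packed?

Best value-per-unit is #4 at 23/4; filling with it alone gives 10×23 = 230.
Optimal mix: 10×#4 + 1×#5 → time 43, value 242.

242 marks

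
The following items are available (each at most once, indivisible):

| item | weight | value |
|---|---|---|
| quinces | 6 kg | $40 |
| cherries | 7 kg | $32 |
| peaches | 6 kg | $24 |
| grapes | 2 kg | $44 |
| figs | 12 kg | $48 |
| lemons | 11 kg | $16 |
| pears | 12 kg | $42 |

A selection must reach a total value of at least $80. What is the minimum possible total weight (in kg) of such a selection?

Subsets with value ≥ 80, sorted by total weight:
- quinces+grapes: weight 8, value 84
- quinces+peaches+grapes: weight 14, value 108
Minimum weight: 8 kg.

8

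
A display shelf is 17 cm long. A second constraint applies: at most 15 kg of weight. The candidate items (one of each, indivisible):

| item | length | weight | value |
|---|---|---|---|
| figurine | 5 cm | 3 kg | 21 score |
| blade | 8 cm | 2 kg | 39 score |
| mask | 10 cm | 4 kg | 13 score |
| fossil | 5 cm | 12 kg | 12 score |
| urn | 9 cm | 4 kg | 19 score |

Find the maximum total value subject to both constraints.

60 score

Feasible sets respecting both limits:
- figurine+blade: length 13, weight 5, value 60
- blade+urn: length 17, weight 6, value 58
- blade+fossil: length 13, weight 14, value 51
- figurine+urn: length 14, weight 7, value 40
Best: 60 score.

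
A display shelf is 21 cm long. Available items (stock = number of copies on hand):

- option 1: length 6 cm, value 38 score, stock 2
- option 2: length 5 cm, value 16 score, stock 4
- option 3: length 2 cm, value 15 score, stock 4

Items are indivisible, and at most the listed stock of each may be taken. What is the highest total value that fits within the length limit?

Top feasible selections:
- 2×option 1 + 4×option 3: length 20, value 136
- 2×option 1 + 1×option 2 + 2×option 3: length 21, value 122
- 2×option 1 + 3×option 3: length 18, value 121
- 1×option 1 + 1×option 2 + 4×option 3: length 19, value 114
Best: 136 score.

136 score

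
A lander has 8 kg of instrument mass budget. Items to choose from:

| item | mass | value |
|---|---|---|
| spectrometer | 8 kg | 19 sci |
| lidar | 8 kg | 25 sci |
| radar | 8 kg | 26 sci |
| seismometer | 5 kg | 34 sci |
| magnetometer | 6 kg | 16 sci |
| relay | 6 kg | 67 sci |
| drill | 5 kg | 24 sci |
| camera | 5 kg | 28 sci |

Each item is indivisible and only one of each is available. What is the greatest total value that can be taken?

Check high-value combinations within 8 kg:
- relay: mass 6, value 67
- seismometer: mass 5, value 34
- camera: mass 5, value 28
- radar: mass 8, value 26
- lidar: mass 8, value 25
Best: 67 sci.

67 sci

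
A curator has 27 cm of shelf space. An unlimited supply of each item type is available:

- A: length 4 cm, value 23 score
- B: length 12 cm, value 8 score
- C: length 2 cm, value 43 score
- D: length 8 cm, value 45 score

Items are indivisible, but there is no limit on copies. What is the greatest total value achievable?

Best value-per-unit is C at 43/2, and filling with it alone uses length 13×2=26. No mix of the others beats 13×43 = 559.

559 score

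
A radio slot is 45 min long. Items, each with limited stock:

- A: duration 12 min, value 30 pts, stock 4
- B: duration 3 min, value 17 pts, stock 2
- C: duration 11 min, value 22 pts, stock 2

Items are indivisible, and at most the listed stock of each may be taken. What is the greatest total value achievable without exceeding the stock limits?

124 pts

Best selections within duration 45 and stock limits:
- 3×A + 2×B: duration 42, value 124
- 2×A + 2×B + 1×C: duration 41, value 116
- 1×A + 2×B + 2×C: duration 40, value 108
- 3×A + 1×B: duration 39, value 107
Best: 124 pts.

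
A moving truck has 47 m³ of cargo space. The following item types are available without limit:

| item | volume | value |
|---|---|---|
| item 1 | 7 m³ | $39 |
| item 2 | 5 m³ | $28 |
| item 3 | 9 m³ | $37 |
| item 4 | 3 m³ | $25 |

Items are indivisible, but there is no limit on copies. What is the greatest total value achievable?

$378

Best value-per-unit is item 4 at 25/3; filling with it alone gives 15×25 = 375.
Optimal mix: 1×item 2 + 14×item 4 → volume 47, value 378.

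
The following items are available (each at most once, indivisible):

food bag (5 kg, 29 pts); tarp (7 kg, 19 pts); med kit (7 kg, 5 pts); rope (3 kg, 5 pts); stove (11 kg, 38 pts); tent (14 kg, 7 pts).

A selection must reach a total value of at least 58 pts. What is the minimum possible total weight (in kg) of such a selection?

16

Subsets with value ≥ 58, sorted by total weight:
- food bag+stove: weight 16, value 67
- food bag+rope+stove: weight 19, value 72
- tarp+rope+stove: weight 21, value 62
- food bag+tarp+med kit+rope: weight 22, value 58
Minimum weight: 16 kg.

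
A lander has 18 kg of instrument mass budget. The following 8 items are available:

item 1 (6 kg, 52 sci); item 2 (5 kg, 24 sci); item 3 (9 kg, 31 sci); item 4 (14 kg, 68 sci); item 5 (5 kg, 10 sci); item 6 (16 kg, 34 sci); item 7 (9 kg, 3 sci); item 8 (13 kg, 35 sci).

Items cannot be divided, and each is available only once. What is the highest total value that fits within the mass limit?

Check high-value combinations within 18 kg:
- item 1+item 2+item 5: mass 6+5+5=16, value 52+24+10=86
- item 1+item 3: mass 6+9=15, value 52+31=83
- item 1+item 2: mass 6+5=11, value 52+24=76
- item 4: mass 14, value 68
Best: 86 sci.

86 sci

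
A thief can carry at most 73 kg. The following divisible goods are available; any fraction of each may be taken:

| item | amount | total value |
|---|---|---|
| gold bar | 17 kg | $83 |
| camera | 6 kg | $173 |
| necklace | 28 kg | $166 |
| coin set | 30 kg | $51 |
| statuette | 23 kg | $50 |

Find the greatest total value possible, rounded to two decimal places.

469.83

Take in order of value per unit:
- camera (173/6 per unit): all 6 → value 173, running total 173.00
- necklace (166/28 per unit): all 28 → value 166, running total 339.00
- gold bar (83/17 per unit): all 17 → value 83, running total 422.00
- statuette (50/23 per unit): 22 of 23 → value 22×50/23 = 47.8261, running total 469.83
Total 469.83.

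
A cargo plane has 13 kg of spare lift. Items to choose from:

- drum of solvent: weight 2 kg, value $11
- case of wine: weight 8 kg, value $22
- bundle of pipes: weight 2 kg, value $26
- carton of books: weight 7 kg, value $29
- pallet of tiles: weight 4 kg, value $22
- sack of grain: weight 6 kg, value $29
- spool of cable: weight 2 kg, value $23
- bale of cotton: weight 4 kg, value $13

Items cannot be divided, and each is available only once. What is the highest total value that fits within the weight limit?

Check high-value combinations within 13 kg:
- drum of solvent+bundle of pipes+sack of grain+spool of cable: weight 2+2+6+2=12, value 11+26+29+23=89
- drum of solvent+bundle of pipes+carton of books+spool of cable: weight 2+2+7+2=13, value 11+26+29+23=89
- bundle of pipes+pallet of tiles+spool of cable+bale of cotton: weight 2+4+2+4=12, value 26+22+23+13=84
Best: $89.

$89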